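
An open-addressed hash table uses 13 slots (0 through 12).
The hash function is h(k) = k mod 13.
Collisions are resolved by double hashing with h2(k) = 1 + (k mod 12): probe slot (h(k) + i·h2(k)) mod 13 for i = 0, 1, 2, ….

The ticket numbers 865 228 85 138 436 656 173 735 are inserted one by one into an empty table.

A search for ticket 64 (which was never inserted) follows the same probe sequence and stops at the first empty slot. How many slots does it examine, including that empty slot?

4

865 hashes to 7; slot 7 is free → place at 7.
228 hashes to 7, h2=1; 7 taken → place at 8.
85 hashes to 7, h2=2; 7 taken → place at 9.
138 hashes to 8, h2=7; 8 taken → place at 2.
436 hashes to 7, h2=5; 7 taken → place at 12.
656 hashes to 6; slot 6 is free → place at 6.
173 hashes to 4; slot 4 is free → place at 4.
735 hashes to 7, h2=4; 7 taken → place at 11.
Table: [., ., 138, ., 173, ., 656, 865, 228, 85, ., 735, 436]
Lookup 64: h=12, h2=5, probe 12,4,9,1 → slot 1 empty, not found.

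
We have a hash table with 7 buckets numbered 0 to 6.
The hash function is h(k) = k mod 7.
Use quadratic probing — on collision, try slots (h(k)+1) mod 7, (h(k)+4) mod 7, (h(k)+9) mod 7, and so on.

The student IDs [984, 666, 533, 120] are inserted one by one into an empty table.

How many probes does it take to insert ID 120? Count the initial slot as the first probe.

984: h=4 -> slot 4
666: h=1 -> slot 1
533: h=1, probe 1,2 -> slot 2
120: h=1, probe 1,2,5 -> slot 5
Table: [., 666, 533, ., 984, 120, .]

3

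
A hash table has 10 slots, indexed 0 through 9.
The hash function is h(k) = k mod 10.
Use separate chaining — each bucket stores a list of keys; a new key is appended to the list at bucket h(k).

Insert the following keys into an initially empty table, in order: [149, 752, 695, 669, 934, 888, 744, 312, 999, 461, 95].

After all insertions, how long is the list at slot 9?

3

149 → bucket 9
752 → bucket 2
695 → bucket 5
669 → bucket 9 (collision)
934 → bucket 4
888 → bucket 8
744 → bucket 4 (collision)
312 → bucket 2 (collision)
999 → bucket 9 (collision)
461 → bucket 1
95 → bucket 5 (collision)
Final buckets:
0: .
1: 461
2: 752 -> 312
3: .
4: 934 -> 744
5: 695 -> 95
6: .
7: .
8: 888
9: 149 -> 669 -> 999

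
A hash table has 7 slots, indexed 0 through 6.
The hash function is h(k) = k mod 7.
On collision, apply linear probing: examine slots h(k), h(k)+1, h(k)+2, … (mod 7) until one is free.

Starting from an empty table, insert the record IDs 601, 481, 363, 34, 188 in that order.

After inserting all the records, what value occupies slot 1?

601: h=6 => slot 6
481: h=5 => slot 5
363: h=6, probe 6,0 => slot 0
34: h=6, probe 6,0,1 => slot 1
188: h=6, probe 6,0,1,2 => slot 2
Table: [363, 34, 188, _, _, 481, 601]

34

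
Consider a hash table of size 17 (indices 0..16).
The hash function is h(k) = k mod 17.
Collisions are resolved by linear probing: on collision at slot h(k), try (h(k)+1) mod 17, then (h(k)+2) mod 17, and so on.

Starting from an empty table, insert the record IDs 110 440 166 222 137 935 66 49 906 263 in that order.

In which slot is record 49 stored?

3

Insert 110: h=8, slot 8 empty => index 8.
Insert 440: h=15, slot 15 empty => index 15.
Insert 166: h=13, slot 13 empty => index 13.
Insert 222: h=1, slot 1 empty => index 1.
Insert 137: h=1, slot 1 occupied => index 2.
Insert 935: h=0, slot 0 empty => index 0.
Insert 66: h=15, slot 15 occupied => index 16.
Insert 49: h=15, slots 15,16,0,1,2 occupied => index 3.
Insert 906: h=5, slot 5 empty => index 5.
Insert 263: h=8, slot 8 occupied => index 9.
Table: [935, 222, 137, 49, -, 906, -, -, 110, 263, -, -, -, 166, -, 440, 66]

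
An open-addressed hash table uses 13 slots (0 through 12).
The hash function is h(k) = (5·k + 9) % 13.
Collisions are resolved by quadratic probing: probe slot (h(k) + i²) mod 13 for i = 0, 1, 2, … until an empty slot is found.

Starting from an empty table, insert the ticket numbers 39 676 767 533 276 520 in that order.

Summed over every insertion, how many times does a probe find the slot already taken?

Insert 39: h=9, slot 9 empty → index 9.
Insert 676: h=9, slot 9 occupied → index 10.
Insert 767: h=9, slots 9,10 occupied → index 0.
Insert 533: h=9, slots 9,10,0 occupied → index 5.
Insert 276: h=11, slot 11 empty → index 11.
Insert 520: h=9, slots 9,10,0,5 occupied → index 12.
Table: [767, _, _, _, _, 533, _, _, _, 39, 676, 276, 520]

10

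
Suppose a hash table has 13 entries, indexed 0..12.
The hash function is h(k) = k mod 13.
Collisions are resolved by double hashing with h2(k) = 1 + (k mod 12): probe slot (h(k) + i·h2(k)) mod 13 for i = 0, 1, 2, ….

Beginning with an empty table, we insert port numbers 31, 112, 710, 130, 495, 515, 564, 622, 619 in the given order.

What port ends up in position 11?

31 hashes to 5; slot 5 is free -> place at 5.
112 hashes to 8; slot 8 is free -> place at 8.
710 hashes to 8, h2=3; 8 taken -> place at 11.
130 hashes to 0; slot 0 is free -> place at 0.
495 hashes to 1; slot 1 is free -> place at 1.
515 hashes to 8, h2=12; 8 taken -> place at 7.
564 hashes to 5, h2=1; 5 taken -> place at 6.
622 hashes to 11, h2=11; 11 taken -> place at 9.
619 hashes to 8, h2=8; 8 taken -> place at 3.
Table: [130, 495, ., 619, ., 31, 564, 515, 112, 622, ., 710, .]

710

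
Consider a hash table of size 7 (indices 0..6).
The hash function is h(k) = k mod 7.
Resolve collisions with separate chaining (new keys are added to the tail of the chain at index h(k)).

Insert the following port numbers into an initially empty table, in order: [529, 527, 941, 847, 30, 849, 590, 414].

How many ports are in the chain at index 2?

Insert 529: h=4, bucket 4 empty -> new chain.
Insert 527: h=2, bucket 2 empty -> new chain.
Insert 941: h=3, bucket 3 empty -> new chain.
Insert 847: h=0, bucket 0 empty -> new chain.
Insert 30: h=2, bucket 2 nonempty -> append to chain.
Insert 849: h=2, bucket 2 nonempty -> append to chain.
Insert 590: h=2, bucket 2 nonempty -> append to chain.
Insert 414: h=1, bucket 1 empty -> new chain.
Final buckets:
0: 847
1: 414
2: 527 -> 30 -> 849 -> 590
3: 941
4: 529
5: -
6: -

4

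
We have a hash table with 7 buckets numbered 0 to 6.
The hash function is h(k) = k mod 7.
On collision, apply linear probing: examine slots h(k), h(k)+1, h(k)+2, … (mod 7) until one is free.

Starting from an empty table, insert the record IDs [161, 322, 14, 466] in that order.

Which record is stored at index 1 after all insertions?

322

161: h=0 → slot 0
322: h=0, probe 0,1 → slot 1
14: h=0, probe 0,1,2 → slot 2
466: h=4 → slot 4
Table: [161, 322, 14, -, 466, -, -]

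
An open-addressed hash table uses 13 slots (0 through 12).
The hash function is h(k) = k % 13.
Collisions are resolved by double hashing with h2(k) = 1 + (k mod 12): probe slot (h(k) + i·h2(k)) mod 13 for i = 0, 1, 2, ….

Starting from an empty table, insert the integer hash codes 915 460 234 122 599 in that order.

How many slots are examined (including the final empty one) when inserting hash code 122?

915: h=5 -> slot 5
460: h=5, h2=5, probe 5,10 -> slot 10
234: h=0 -> slot 0
122: h=5, h2=3, probe 5,8 -> slot 8
599: h=1 -> slot 1
Table: [234, 599, -, -, -, 915, -, -, 122, -, 460, -, -]

2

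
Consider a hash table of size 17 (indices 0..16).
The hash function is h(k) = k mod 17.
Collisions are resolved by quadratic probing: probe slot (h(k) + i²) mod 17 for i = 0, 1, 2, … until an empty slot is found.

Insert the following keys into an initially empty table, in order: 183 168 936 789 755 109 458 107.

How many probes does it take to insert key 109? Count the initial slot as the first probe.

Insert 183: h=13, slot 13 empty => index 13.
Insert 168: h=15, slot 15 empty => index 15.
Insert 936: h=1, slot 1 empty => index 1.
Insert 789: h=7, slot 7 empty => index 7.
Insert 755: h=7, slot 7 occupied => index 8.
Insert 109: h=7, slots 7,8 occupied => index 11.
Insert 458: h=16, slot 16 empty => index 16.
Insert 107: h=5, slot 5 empty => index 5.
Table: [-, 936, -, -, -, 107, -, 789, 755, -, -, 109, -, 183, -, 168, 458]

3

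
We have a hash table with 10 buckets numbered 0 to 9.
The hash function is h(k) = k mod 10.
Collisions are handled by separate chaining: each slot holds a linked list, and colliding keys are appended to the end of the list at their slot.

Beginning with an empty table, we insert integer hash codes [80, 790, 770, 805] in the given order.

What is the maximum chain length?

Insert 80: h=0, bucket 0 empty -> new chain.
Insert 790: h=0, bucket 0 nonempty -> append to chain.
Insert 770: h=0, bucket 0 nonempty -> append to chain.
Insert 805: h=5, bucket 5 empty -> new chain.
Final buckets:
0: 80 -> 790 -> 770
1: -
2: -
3: -
4: -
5: 805
6: -
7: -
8: -
9: -

3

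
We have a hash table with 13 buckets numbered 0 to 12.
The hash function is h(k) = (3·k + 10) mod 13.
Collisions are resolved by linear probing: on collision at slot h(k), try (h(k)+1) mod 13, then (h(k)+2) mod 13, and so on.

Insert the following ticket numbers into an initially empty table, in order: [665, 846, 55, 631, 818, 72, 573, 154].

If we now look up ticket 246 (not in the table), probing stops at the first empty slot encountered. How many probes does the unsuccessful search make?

3

665 hashes to 3; slot 3 is free -> place at 3.
846 hashes to 0; slot 0 is free -> place at 0.
55 hashes to 6; slot 6 is free -> place at 6.
631 hashes to 5; slot 5 is free -> place at 5.
818 hashes to 7; slot 7 is free -> place at 7.
72 hashes to 5; 5,6,7 taken -> place at 8.
573 hashes to 0; 0 taken -> place at 1.
154 hashes to 4; slot 4 is free -> place at 4.
Table: [846, 573, _, 665, 154, 631, 55, 818, 72, _, _, _, _]
Lookup 246: h=7, probe 7,8,9 → slot 9 empty, not found.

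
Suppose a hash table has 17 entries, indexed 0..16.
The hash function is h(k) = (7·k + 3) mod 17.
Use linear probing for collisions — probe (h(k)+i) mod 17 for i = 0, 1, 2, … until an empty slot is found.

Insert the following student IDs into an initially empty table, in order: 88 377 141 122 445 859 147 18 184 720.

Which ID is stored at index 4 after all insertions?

141

Insert 88: h=7, slot 7 empty -> index 7.
Insert 377: h=7, slot 7 occupied -> index 8.
Insert 141: h=4, slot 4 empty -> index 4.
Insert 122: h=7, slots 7,8 occupied -> index 9.
Insert 445: h=7, slots 7,8,9 occupied -> index 10.
Insert 859: h=15, slot 15 empty -> index 15.
Insert 147: h=12, slot 12 empty -> index 12.
Insert 18: h=10, slot 10 occupied -> index 11.
Insert 184: h=16, slot 16 empty -> index 16.
Insert 720: h=11, slots 11,12 occupied -> index 13.
Table: [., ., ., ., 141, ., ., 88, 377, 122, 445, 18, 147, 720, ., 859, 184]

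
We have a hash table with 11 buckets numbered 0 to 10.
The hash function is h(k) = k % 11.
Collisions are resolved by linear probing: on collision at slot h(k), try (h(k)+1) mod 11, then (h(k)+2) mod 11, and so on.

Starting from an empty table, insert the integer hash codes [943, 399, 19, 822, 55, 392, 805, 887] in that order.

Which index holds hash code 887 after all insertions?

1

943: h=8 => slot 8
399: h=3 => slot 3
19: h=8, probe 8,9 => slot 9
822: h=8, probe 8,9,10 => slot 10
55: h=0 => slot 0
392: h=7 => slot 7
805: h=2 => slot 2
887: h=7, probe 7,8,9,10,0,1 => slot 1
Table: [55, 887, 805, 399, _, _, _, 392, 943, 19, 822]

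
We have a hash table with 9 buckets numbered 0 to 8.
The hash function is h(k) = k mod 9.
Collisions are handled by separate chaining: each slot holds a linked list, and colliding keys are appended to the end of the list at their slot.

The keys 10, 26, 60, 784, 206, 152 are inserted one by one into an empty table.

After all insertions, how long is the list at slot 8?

3

10 -> bucket 1
26 -> bucket 8
60 -> bucket 6
784 -> bucket 1 (collision)
206 -> bucket 8 (collision)
152 -> bucket 8 (collision)
Final buckets:
0: ∅
1: 10 -> 784
2: ∅
3: ∅
4: ∅
5: ∅
6: 60
7: ∅
8: 26 -> 206 -> 152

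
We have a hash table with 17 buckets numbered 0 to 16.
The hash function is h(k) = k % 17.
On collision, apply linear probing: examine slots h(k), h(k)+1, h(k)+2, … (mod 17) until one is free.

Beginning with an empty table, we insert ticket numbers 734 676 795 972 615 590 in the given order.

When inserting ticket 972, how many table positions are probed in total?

Insert 734: h=3, slot 3 empty => index 3.
Insert 676: h=13, slot 13 empty => index 13.
Insert 795: h=13, slot 13 occupied => index 14.
Insert 972: h=3, slot 3 occupied => index 4.
Insert 615: h=3, slots 3,4 occupied => index 5.
Insert 590: h=12, slot 12 empty => index 12.
Table: [∅, ∅, ∅, 734, 972, 615, ∅, ∅, ∅, ∅, ∅, ∅, 590, 676, 795, ∅, ∅]

2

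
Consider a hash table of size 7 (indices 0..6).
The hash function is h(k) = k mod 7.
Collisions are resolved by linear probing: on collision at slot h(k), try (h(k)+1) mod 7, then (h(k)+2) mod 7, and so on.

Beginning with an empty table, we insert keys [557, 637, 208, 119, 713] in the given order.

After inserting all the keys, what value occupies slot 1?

119

557 hashes to 4; slot 4 is free → place at 4.
637 hashes to 0; slot 0 is free → place at 0.
208 hashes to 5; slot 5 is free → place at 5.
119 hashes to 0; 0 taken → place at 1.
713 hashes to 6; slot 6 is free → place at 6.
Table: [637, 119, -, -, 557, 208, 713]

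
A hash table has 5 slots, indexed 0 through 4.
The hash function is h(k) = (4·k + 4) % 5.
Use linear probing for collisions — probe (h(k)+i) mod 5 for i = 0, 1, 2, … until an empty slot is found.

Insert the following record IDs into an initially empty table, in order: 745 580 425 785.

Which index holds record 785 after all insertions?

2

Insert 745: h=4, slot 4 empty => index 4.
Insert 580: h=4, slot 4 occupied => index 0.
Insert 425: h=4, slots 4,0 occupied => index 1.
Insert 785: h=4, slots 4,0,1 occupied => index 2.
Table: [580, 425, 785, ∅, 745]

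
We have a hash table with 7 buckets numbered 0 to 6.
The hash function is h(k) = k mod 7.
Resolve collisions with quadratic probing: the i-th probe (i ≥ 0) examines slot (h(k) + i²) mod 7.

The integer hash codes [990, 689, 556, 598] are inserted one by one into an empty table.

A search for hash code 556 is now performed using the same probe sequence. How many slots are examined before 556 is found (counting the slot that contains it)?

Insert 990: h=3, slot 3 empty => index 3.
Insert 689: h=3, slot 3 occupied => index 4.
Insert 556: h=3, slots 3,4 occupied => index 0.
Insert 598: h=3, slots 3,4,0 occupied => index 5.
Table: [556, ∅, ∅, 990, 689, 598, ∅]
Lookup 556: h=3, probe 3,4,0 → found at 0.

3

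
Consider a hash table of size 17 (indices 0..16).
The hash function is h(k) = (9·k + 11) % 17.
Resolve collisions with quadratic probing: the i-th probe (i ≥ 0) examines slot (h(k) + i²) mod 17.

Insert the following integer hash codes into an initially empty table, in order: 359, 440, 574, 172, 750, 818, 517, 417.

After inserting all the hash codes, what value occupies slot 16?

750

Insert 359: h=12, slot 12 empty → index 12.
Insert 440: h=10, slot 10 empty → index 10.
Insert 574: h=9, slot 9 empty → index 9.
Insert 172: h=12, slot 12 occupied → index 13.
Insert 750: h=12, slots 12,13 occupied → index 16.
Insert 818: h=12, slots 12,13,16 occupied → index 4.
Insert 517: h=6, slot 6 empty → index 6.
Insert 417: h=7, slot 7 empty → index 7.
Table: [., ., ., ., 818, ., 517, 417, ., 574, 440, ., 359, 172, ., ., 750]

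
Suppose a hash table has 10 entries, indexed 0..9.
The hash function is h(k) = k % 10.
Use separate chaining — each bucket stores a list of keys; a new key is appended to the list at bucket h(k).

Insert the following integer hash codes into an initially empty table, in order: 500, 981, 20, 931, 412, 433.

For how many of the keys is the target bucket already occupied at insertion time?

2

500 → bucket 0
981 → bucket 1
20 → bucket 0 (collision)
931 → bucket 1 (collision)
412 → bucket 2
433 → bucket 3
Final buckets:
0: 500 -> 20
1: 981 -> 931
2: 412
3: 433
4: —
5: —
6: —
7: —
8: —
9: —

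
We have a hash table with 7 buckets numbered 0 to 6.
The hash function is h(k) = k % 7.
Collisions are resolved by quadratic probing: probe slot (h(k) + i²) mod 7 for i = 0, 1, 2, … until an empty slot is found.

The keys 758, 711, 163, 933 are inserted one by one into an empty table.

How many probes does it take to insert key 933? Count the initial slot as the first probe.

758 hashes to 2; slot 2 is free → place at 2.
711 hashes to 4; slot 4 is free → place at 4.
163 hashes to 2; 2 taken → place at 3.
933 hashes to 2; 2,3 taken → place at 6.
Table: [-, -, 758, 163, 711, -, 933]

3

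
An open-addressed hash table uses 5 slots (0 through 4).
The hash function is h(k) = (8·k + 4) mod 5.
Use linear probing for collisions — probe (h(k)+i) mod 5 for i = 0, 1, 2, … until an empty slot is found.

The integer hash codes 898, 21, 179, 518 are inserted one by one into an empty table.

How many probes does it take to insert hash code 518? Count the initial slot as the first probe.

Insert 898: h=3, slot 3 empty => index 3.
Insert 21: h=2, slot 2 empty => index 2.
Insert 179: h=1, slot 1 empty => index 1.
Insert 518: h=3, slot 3 occupied => index 4.
Table: [—, 179, 21, 898, 518]

2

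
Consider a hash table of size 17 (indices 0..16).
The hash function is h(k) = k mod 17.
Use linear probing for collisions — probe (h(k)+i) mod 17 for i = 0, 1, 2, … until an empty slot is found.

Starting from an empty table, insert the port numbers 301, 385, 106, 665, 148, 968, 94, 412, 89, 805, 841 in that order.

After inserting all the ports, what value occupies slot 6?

Insert 301: h=12, slot 12 empty => index 12.
Insert 385: h=11, slot 11 empty => index 11.
Insert 106: h=4, slot 4 empty => index 4.
Insert 665: h=2, slot 2 empty => index 2.
Insert 148: h=12, slot 12 occupied => index 13.
Insert 968: h=16, slot 16 empty => index 16.
Insert 94: h=9, slot 9 empty => index 9.
Insert 412: h=4, slot 4 occupied => index 5.
Insert 89: h=4, slots 4,5 occupied => index 6.
Insert 805: h=6, slot 6 occupied => index 7.
Insert 841: h=8, slot 8 empty => index 8.
Table: [∅, ∅, 665, ∅, 106, 412, 89, 805, 841, 94, ∅, 385, 301, 148, ∅, ∅, 968]

89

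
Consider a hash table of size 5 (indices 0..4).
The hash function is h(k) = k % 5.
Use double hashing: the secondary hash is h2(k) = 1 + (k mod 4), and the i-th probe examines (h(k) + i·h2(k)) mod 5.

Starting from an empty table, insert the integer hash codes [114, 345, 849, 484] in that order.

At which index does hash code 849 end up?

1

114 hashes to 4; slot 4 is free => place at 4.
345 hashes to 0; slot 0 is free => place at 0.
849 hashes to 4, h2=2; 4 taken => place at 1.
484 hashes to 4, h2=1; 4,0,1 taken => place at 2.
Table: [345, 849, 484, —, 114]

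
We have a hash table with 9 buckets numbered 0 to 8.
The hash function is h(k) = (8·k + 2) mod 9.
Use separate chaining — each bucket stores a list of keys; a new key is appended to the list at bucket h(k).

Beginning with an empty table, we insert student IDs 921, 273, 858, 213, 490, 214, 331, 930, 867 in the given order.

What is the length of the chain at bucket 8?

Insert 921: h=8, bucket 8 empty -> new chain.
Insert 273: h=8, bucket 8 nonempty -> append to chain.
Insert 858: h=8, bucket 8 nonempty -> append to chain.
Insert 213: h=5, bucket 5 empty -> new chain.
Insert 490: h=7, bucket 7 empty -> new chain.
Insert 214: h=4, bucket 4 empty -> new chain.
Insert 331: h=4, bucket 4 nonempty -> append to chain.
Insert 930: h=8, bucket 8 nonempty -> append to chain.
Insert 867: h=8, bucket 8 nonempty -> append to chain.
Final buckets:
0: .
1: .
2: .
3: .
4: 214 -> 331
5: 213
6: .
7: 490
8: 921 -> 273 -> 858 -> 930 -> 867

5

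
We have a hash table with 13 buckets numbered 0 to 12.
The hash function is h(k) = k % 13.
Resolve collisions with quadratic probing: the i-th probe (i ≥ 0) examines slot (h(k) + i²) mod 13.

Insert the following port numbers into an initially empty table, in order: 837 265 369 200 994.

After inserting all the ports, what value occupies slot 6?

837 hashes to 5; slot 5 is free => place at 5.
265 hashes to 5; 5 taken => place at 6.
369 hashes to 5; 5,6 taken => place at 9.
200 hashes to 5; 5,6,9 taken => place at 1.
994 hashes to 6; 6 taken => place at 7.
Table: [—, 200, —, —, —, 837, 265, 994, —, 369, —, —, —]

265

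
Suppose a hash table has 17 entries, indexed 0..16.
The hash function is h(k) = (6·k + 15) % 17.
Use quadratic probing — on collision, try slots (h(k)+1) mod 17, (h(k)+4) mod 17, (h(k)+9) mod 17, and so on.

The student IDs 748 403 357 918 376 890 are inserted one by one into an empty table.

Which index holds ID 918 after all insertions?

7

748: h=15 → slot 15
403: h=2 → slot 2
357: h=15, probe 15,16 → slot 16
918: h=15, probe 15,16,2,7 → slot 7
376: h=10 → slot 10
890: h=0 → slot 0
Table: [890, —, 403, —, —, —, —, 918, —, —, 376, —, —, —, —, 748, 357]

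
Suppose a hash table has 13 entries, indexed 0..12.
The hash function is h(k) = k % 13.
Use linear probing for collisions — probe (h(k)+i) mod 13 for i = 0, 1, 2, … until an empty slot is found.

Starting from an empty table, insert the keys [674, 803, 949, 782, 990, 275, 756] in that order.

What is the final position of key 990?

3

674 hashes to 11; slot 11 is free => place at 11.
803 hashes to 10; slot 10 is free => place at 10.
949 hashes to 0; slot 0 is free => place at 0.
782 hashes to 2; slot 2 is free => place at 2.
990 hashes to 2; 2 taken => place at 3.
275 hashes to 2; 2,3 taken => place at 4.
756 hashes to 2; 2,3,4 taken => place at 5.
Table: [949, —, 782, 990, 275, 756, —, —, —, —, 803, 674, —]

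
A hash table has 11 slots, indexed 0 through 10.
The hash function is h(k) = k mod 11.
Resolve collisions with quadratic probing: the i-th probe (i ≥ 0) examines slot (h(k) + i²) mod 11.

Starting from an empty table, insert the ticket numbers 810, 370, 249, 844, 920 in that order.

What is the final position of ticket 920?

5

810: h=7 => slot 7
370: h=7, probe 7,8 => slot 8
249: h=7, probe 7,8,0 => slot 0
844: h=8, probe 8,9 => slot 9
920: h=7, probe 7,8,0,5 => slot 5
Table: [249, -, -, -, -, 920, -, 810, 370, 844, -]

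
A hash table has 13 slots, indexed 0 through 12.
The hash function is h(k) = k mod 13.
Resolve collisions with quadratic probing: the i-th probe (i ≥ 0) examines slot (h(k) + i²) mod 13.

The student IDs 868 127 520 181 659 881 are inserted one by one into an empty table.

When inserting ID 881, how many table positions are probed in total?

868 hashes to 10; slot 10 is free -> place at 10.
127 hashes to 10; 10 taken -> place at 11.
520 hashes to 0; slot 0 is free -> place at 0.
181 hashes to 12; slot 12 is free -> place at 12.
659 hashes to 9; slot 9 is free -> place at 9.
881 hashes to 10; 10,11 taken -> place at 1.
Table: [520, 881, _, _, _, _, _, _, _, 659, 868, 127, 181]

3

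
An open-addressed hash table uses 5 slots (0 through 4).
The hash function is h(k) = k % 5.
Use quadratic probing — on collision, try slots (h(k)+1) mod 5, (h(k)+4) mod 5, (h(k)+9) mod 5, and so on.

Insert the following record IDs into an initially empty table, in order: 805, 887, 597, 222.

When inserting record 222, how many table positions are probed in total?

3

Insert 805: h=0, slot 0 empty → index 0.
Insert 887: h=2, slot 2 empty → index 2.
Insert 597: h=2, slot 2 occupied → index 3.
Insert 222: h=2, slots 2,3 occupied → index 1.
Table: [805, 222, 887, 597, _]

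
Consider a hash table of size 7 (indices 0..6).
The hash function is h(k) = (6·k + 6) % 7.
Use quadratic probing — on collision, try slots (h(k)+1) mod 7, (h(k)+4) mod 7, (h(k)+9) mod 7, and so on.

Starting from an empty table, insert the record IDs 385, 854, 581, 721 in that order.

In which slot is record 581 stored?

3

385: h=6 → slot 6
854: h=6, probe 6,0 → slot 0
581: h=6, probe 6,0,3 → slot 3
721: h=6, probe 6,0,3,1 → slot 1
Table: [854, 721, ., 581, ., ., 385]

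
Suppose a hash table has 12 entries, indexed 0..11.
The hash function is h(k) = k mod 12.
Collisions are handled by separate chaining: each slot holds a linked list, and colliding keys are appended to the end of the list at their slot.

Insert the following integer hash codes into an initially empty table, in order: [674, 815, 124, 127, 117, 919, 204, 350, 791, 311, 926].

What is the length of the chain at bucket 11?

3

Insert 674: h=2, bucket 2 empty → new chain.
Insert 815: h=11, bucket 11 empty → new chain.
Insert 124: h=4, bucket 4 empty → new chain.
Insert 127: h=7, bucket 7 empty → new chain.
Insert 117: h=9, bucket 9 empty → new chain.
Insert 919: h=7, bucket 7 nonempty → append to chain.
Insert 204: h=0, bucket 0 empty → new chain.
Insert 350: h=2, bucket 2 nonempty → append to chain.
Insert 791: h=11, bucket 11 nonempty → append to chain.
Insert 311: h=11, bucket 11 nonempty → append to chain.
Insert 926: h=2, bucket 2 nonempty → append to chain.
Final buckets:
0: 204
1: _
2: 674 -> 350 -> 926
3: _
4: 124
5: _
6: _
7: 127 -> 919
8: _
9: 117
10: _
11: 815 -> 791 -> 311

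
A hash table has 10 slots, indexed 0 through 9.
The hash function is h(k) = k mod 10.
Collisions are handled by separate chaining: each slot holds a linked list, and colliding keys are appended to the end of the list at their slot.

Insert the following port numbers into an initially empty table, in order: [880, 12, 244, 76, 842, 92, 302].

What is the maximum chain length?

4

Insert 880: h=0, bucket 0 empty → new chain.
Insert 12: h=2, bucket 2 empty → new chain.
Insert 244: h=4, bucket 4 empty → new chain.
Insert 76: h=6, bucket 6 empty → new chain.
Insert 842: h=2, bucket 2 nonempty → append to chain.
Insert 92: h=2, bucket 2 nonempty → append to chain.
Insert 302: h=2, bucket 2 nonempty → append to chain.
Final buckets:
0: 880
1: .
2: 12 -> 842 -> 92 -> 302
3: .
4: 244
5: .
6: 76
7: .
8: .
9: .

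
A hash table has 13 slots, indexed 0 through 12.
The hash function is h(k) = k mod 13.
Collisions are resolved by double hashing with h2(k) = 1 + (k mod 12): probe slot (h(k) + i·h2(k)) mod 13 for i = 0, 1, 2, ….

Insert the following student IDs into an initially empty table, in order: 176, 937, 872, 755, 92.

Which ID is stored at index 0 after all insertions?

755

Insert 176: h=7, slot 7 empty => index 7.
Insert 937: h=1, slot 1 empty => index 1.
Insert 872: h=1, h2=9, slot 1 occupied => index 10.
Insert 755: h=1, h2=12, slot 1 occupied => index 0.
Insert 92: h=1, h2=9, slots 1,10 occupied => index 6.
Table: [755, 937, —, —, —, —, 92, 176, —, —, 872, —, —]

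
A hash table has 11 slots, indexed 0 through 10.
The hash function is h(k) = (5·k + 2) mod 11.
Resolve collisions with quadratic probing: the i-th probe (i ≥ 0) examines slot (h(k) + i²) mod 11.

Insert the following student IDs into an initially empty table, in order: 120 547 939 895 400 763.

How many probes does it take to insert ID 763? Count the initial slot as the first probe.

5

120 hashes to 8; slot 8 is free → place at 8.
547 hashes to 9; slot 9 is free → place at 9.
939 hashes to 0; slot 0 is free → place at 0.
895 hashes to 0; 0 taken → place at 1.
400 hashes to 0; 0,1 taken → place at 4.
763 hashes to 0; 0,1,4,9 taken → place at 5.
Table: [939, 895, _, _, 400, 763, _, _, 120, 547, _]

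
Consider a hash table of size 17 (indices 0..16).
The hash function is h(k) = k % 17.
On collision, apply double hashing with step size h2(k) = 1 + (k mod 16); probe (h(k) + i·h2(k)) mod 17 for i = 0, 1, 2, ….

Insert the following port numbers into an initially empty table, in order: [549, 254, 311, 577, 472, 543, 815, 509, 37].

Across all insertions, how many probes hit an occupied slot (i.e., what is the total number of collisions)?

11

549: h=5 => slot 5
254: h=16 => slot 16
311: h=5, h2=8, probe 5,13 => slot 13
577: h=16, h2=2, probe 16,1 => slot 1
472: h=13, h2=9, probe 13,5,14 => slot 14
543: h=16, h2=16, probe 16,15 => slot 15
815: h=16, h2=16, probe 16,15,14,13,12 => slot 12
509: h=16, h2=14, probe 16,13,10 => slot 10
37: h=3 => slot 3
Table: [_, 577, _, 37, _, 549, _, _, _, _, 509, _, 815, 311, 472, 543, 254]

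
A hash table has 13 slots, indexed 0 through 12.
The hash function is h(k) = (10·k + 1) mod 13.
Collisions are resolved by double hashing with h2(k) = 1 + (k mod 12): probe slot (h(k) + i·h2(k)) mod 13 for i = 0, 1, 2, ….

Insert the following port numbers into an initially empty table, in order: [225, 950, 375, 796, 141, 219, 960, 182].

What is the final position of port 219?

225 hashes to 2; slot 2 is free -> place at 2.
950 hashes to 11; slot 11 is free -> place at 11.
375 hashes to 7; slot 7 is free -> place at 7.
796 hashes to 5; slot 5 is free -> place at 5.
141 hashes to 7, h2=10; 7 taken -> place at 4.
219 hashes to 7, h2=4; 7,11,2 taken -> place at 6.
960 hashes to 7, h2=1; 7 taken -> place at 8.
182 hashes to 1; slot 1 is free -> place at 1.
Table: [_, 182, 225, _, 141, 796, 219, 375, 960, _, _, 950, _]

6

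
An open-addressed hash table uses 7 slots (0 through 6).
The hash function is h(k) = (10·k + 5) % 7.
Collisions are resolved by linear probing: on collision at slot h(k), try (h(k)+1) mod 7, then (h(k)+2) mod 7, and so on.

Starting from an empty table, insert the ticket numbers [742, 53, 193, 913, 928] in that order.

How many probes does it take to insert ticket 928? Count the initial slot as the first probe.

4

742 hashes to 5; slot 5 is free -> place at 5.
53 hashes to 3; slot 3 is free -> place at 3.
193 hashes to 3; 3 taken -> place at 4.
913 hashes to 0; slot 0 is free -> place at 0.
928 hashes to 3; 3,4,5 taken -> place at 6.
Table: [913, -, -, 53, 193, 742, 928]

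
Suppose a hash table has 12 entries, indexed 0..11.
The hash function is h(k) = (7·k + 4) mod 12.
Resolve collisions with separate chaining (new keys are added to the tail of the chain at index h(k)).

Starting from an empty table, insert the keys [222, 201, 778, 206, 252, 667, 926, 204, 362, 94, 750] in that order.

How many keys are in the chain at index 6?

Insert 222: h=10, bucket 10 empty -> new chain.
Insert 201: h=7, bucket 7 empty -> new chain.
Insert 778: h=2, bucket 2 empty -> new chain.
Insert 206: h=6, bucket 6 empty -> new chain.
Insert 252: h=4, bucket 4 empty -> new chain.
Insert 667: h=5, bucket 5 empty -> new chain.
Insert 926: h=6, bucket 6 nonempty -> append to chain.
Insert 204: h=4, bucket 4 nonempty -> append to chain.
Insert 362: h=6, bucket 6 nonempty -> append to chain.
Insert 94: h=2, bucket 2 nonempty -> append to chain.
Insert 750: h=10, bucket 10 nonempty -> append to chain.
Final buckets:
0: .
1: .
2: 778 -> 94
3: .
4: 252 -> 204
5: 667
6: 206 -> 926 -> 362
7: 201
8: .
9: .
10: 222 -> 750
11: .

3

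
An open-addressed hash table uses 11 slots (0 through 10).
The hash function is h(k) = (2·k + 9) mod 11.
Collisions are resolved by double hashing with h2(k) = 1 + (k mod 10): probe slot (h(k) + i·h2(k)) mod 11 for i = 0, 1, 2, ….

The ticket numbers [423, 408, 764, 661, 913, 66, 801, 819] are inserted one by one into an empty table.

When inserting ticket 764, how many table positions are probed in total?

2

423 hashes to 8; slot 8 is free → place at 8.
408 hashes to 0; slot 0 is free → place at 0.
764 hashes to 8, h2=5; 8 taken → place at 2.
661 hashes to 0, h2=2; 0,2 taken → place at 4.
913 hashes to 9; slot 9 is free → place at 9.
66 hashes to 9, h2=7; 9 taken → place at 5.
801 hashes to 5, h2=2; 5 taken → place at 7.
819 hashes to 8, h2=10; 8,7 taken → place at 6.
Table: [408, —, 764, —, 661, 66, 819, 801, 423, 913, —]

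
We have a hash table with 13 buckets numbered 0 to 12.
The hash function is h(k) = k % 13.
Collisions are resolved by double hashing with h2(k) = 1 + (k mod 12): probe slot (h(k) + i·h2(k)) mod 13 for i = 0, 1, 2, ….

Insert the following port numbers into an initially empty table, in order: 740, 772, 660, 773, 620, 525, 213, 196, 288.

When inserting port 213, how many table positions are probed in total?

740 hashes to 12; slot 12 is free -> place at 12.
772 hashes to 5; slot 5 is free -> place at 5.
660 hashes to 10; slot 10 is free -> place at 10.
773 hashes to 6; slot 6 is free -> place at 6.
620 hashes to 9; slot 9 is free -> place at 9.
525 hashes to 5, h2=10; 5 taken -> place at 2.
213 hashes to 5, h2=10; 5,2,12,9,6 taken -> place at 3.
196 hashes to 1; slot 1 is free -> place at 1.
288 hashes to 2, h2=1; 2,3 taken -> place at 4.
Table: [_, 196, 525, 213, 288, 772, 773, _, _, 620, 660, _, 740]

6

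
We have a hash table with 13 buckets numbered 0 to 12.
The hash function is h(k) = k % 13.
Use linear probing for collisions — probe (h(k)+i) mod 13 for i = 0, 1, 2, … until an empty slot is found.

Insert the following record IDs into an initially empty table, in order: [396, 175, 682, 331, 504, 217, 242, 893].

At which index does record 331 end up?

396 hashes to 6; slot 6 is free => place at 6.
175 hashes to 6; 6 taken => place at 7.
682 hashes to 6; 6,7 taken => place at 8.
331 hashes to 6; 6,7,8 taken => place at 9.
504 hashes to 10; slot 10 is free => place at 10.
217 hashes to 9; 9,10 taken => place at 11.
242 hashes to 8; 8,9,10,11 taken => place at 12.
893 hashes to 9; 9,10,11,12 taken => place at 0.
Table: [893, _, _, _, _, _, 396, 175, 682, 331, 504, 217, 242]

9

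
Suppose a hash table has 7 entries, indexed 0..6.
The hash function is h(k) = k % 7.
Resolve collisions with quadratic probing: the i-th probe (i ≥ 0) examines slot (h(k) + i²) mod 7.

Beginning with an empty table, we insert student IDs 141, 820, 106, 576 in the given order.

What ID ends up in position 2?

820

Insert 141: h=1, slot 1 empty -> index 1.
Insert 820: h=1, slot 1 occupied -> index 2.
Insert 106: h=1, slots 1,2 occupied -> index 5.
Insert 576: h=2, slot 2 occupied -> index 3.
Table: [-, 141, 820, 576, -, 106, -]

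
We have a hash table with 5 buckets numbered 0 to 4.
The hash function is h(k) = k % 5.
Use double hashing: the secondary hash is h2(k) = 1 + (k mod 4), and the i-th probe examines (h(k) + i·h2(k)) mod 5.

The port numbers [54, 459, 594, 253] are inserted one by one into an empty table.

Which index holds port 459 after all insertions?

3

54 hashes to 4; slot 4 is free => place at 4.
459 hashes to 4, h2=4; 4 taken => place at 3.
594 hashes to 4, h2=3; 4 taken => place at 2.
253 hashes to 3, h2=2; 3 taken => place at 0.
Table: [253, -, 594, 459, 54]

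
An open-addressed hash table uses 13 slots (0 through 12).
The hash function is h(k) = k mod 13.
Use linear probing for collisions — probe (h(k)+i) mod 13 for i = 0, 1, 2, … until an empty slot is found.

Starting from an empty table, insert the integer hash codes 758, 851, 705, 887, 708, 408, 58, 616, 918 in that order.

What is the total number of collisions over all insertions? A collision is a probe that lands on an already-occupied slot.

17

758: h=4 → slot 4
851: h=6 → slot 6
705: h=3 → slot 3
887: h=3, probe 3,4,5 → slot 5
708: h=6, probe 6,7 → slot 7
408: h=5, probe 5,6,7,8 → slot 8
58: h=6, probe 6,7,8,9 → slot 9
616: h=5, probe 5,6,7,8,9,10 → slot 10
918: h=8, probe 8,9,10,11 → slot 11
Table: [—, —, —, 705, 758, 887, 851, 708, 408, 58, 616, 918, —]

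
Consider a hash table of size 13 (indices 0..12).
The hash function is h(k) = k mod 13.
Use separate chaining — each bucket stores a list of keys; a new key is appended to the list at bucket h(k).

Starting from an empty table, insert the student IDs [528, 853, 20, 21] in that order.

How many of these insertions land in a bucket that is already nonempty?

Insert 528: h=8, bucket 8 empty → new chain.
Insert 853: h=8, bucket 8 nonempty → append to chain.
Insert 20: h=7, bucket 7 empty → new chain.
Insert 21: h=8, bucket 8 nonempty → append to chain.
Final buckets:
0: _
1: _
2: _
3: _
4: _
5: _
6: _
7: 20
8: 528 -> 853 -> 21
9: _
10: _
11: _
12: _

2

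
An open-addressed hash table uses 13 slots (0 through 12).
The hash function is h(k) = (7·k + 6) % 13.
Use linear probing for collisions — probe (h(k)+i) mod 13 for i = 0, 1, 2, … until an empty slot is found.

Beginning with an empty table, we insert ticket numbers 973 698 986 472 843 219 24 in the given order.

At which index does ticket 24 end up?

Insert 973: h=5, slot 5 empty => index 5.
Insert 698: h=4, slot 4 empty => index 4.
Insert 986: h=5, slot 5 occupied => index 6.
Insert 472: h=8, slot 8 empty => index 8.
Insert 843: h=5, slots 5,6 occupied => index 7.
Insert 219: h=5, slots 5,6,7,8 occupied => index 9.
Insert 24: h=5, slots 5,6,7,8,9 occupied => index 10.
Table: [—, —, —, —, 698, 973, 986, 843, 472, 219, 24, —, —]

10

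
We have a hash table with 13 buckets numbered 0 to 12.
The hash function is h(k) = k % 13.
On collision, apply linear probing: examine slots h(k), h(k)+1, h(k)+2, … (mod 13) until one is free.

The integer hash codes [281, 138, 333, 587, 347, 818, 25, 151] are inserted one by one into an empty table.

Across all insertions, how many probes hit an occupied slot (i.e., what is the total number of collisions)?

281: h=8 → slot 8
138: h=8, probe 8,9 → slot 9
333: h=8, probe 8,9,10 → slot 10
587: h=2 → slot 2
347: h=9, probe 9,10,11 → slot 11
818: h=12 → slot 12
25: h=12, probe 12,0 → slot 0
151: h=8, probe 8,9,10,11,12,0,1 → slot 1
Table: [25, 151, 587, -, -, -, -, -, 281, 138, 333, 347, 818]

12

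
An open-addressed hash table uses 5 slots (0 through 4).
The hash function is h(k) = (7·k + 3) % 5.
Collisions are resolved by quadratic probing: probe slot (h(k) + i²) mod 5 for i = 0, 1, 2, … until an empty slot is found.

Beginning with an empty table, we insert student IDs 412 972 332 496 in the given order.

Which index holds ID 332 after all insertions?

1

Insert 412: h=2, slot 2 empty -> index 2.
Insert 972: h=2, slot 2 occupied -> index 3.
Insert 332: h=2, slots 2,3 occupied -> index 1.
Insert 496: h=0, slot 0 empty -> index 0.
Table: [496, 332, 412, 972, _]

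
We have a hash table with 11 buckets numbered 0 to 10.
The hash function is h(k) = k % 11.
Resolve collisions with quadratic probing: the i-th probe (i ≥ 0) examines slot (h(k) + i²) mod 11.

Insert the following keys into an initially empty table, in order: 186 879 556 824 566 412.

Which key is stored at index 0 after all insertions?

186 hashes to 10; slot 10 is free => place at 10.
879 hashes to 10; 10 taken => place at 0.
556 hashes to 6; slot 6 is free => place at 6.
824 hashes to 10; 10,0 taken => place at 3.
566 hashes to 5; slot 5 is free => place at 5.
412 hashes to 5; 5,6 taken => place at 9.
Table: [879, ., ., 824, ., 566, 556, ., ., 412, 186]

879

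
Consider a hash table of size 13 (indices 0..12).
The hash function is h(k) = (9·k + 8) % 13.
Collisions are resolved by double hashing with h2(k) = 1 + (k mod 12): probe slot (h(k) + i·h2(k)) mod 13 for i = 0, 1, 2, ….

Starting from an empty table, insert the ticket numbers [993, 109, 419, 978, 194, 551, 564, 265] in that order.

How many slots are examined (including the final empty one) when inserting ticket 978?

993: h=1 -> slot 1
109: h=1, h2=2, probe 1,3 -> slot 3
419: h=9 -> slot 9
978: h=9, h2=7, probe 9,3,10 -> slot 10
194: h=12 -> slot 12
551: h=1, h2=12, probe 1,0 -> slot 0
564: h=1, h2=1, probe 1,2 -> slot 2
265: h=1, h2=2, probe 1,3,5 -> slot 5
Table: [551, 993, 564, 109, _, 265, _, _, _, 419, 978, _, 194]

3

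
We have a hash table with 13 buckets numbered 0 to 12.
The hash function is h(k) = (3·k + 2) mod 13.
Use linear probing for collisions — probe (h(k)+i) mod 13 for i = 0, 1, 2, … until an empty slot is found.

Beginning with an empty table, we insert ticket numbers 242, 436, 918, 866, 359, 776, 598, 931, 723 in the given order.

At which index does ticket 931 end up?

6

242: h=0 -> slot 0
436: h=10 -> slot 10
918: h=0, probe 0,1 -> slot 1
866: h=0, probe 0,1,2 -> slot 2
359: h=0, probe 0,1,2,3 -> slot 3
776: h=3, probe 3,4 -> slot 4
598: h=2, probe 2,3,4,5 -> slot 5
931: h=0, probe 0,1,2,3,4,5,6 -> slot 6
723: h=0, probe 0,1,2,3,4,5,6,7 -> slot 7
Table: [242, 918, 866, 359, 776, 598, 931, 723, —, —, 436, —, —]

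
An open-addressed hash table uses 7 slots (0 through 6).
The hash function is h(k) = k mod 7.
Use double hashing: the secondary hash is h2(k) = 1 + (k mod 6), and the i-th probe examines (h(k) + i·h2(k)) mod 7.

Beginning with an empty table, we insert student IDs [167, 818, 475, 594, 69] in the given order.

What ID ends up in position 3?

69

Insert 167: h=6, slot 6 empty -> index 6.
Insert 818: h=6, h2=3, slot 6 occupied -> index 2.
Insert 475: h=6, h2=2, slot 6 occupied -> index 1.
Insert 594: h=6, h2=1, slot 6 occupied -> index 0.
Insert 69: h=6, h2=4, slot 6 occupied -> index 3.
Table: [594, 475, 818, 69, _, _, 167]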